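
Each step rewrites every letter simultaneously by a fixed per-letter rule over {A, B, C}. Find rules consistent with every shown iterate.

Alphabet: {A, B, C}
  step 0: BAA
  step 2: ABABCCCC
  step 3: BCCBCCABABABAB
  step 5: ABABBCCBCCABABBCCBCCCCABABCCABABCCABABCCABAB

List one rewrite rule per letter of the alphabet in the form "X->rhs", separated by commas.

  step 2 ⇒ step 3: ABABCCCC ⇒ B·CC·B·CC·AB·AB·AB·AB
    A ↦ B
    B ↦ CC
    C ↦ AB

A->B, B->CC, C->AB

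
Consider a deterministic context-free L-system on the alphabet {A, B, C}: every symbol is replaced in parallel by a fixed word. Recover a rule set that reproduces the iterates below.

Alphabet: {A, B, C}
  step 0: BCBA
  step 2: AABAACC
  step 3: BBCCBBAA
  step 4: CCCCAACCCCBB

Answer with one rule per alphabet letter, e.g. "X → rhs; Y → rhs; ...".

A->B, B->CC, C->A

  step 3 ⇒ step 4: BBCCBBAA ⇒ CC·CC·A·A·CC·CC·B·B
    A ↦ B
    B ↦ CC
    C ↦ A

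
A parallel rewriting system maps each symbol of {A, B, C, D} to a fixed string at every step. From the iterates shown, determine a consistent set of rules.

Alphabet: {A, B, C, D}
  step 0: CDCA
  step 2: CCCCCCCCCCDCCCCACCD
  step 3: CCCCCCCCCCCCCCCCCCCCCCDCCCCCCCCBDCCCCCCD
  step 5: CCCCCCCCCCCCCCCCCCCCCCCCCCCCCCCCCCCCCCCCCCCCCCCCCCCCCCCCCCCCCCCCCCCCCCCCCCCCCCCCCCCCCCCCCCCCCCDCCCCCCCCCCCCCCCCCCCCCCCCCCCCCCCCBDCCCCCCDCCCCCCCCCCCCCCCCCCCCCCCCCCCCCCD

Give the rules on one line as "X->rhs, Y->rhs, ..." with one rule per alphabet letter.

  step 2 ⇒ step 3: CCCCCCCCCCDCCCCACCD ⇒ CC·CC·CC·CC·CC·CC·CC·CC·CC·CC·CCD·CC·CC·CC·CC·BD·CC·CC·CCD
    A ↦ BD
    C ↦ CC
    D ↦ CCD
    B ↦ A  (constrained at step 3)

A->BD, B->A, C->CC, D->CCD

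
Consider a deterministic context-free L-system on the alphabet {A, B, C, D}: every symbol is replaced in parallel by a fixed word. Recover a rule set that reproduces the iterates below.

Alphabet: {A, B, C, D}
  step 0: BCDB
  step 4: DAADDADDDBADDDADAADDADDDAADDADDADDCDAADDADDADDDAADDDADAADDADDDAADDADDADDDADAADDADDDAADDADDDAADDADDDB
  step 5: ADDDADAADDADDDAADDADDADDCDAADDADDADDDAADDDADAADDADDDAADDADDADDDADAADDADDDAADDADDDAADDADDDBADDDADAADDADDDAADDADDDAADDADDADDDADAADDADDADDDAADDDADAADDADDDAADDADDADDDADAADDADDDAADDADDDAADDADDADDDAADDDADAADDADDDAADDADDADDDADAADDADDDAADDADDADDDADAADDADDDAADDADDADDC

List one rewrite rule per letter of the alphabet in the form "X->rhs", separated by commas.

A->DA, B->C, C->DB, D->ADD

  step 4 ⇒ step 5: DAADDADDDBADDDADAADDADDDAADDADDADDCDAADDADDADDDAADDDADAADDADDDAADDADDADDDADAADDADDDAADDADDDAADDADDDB ⇒ ADD·DA·DA·ADD·ADD·DA·ADD·ADD·ADD·C·DA·ADD·ADD·ADD·DA·ADD·DA·DA·ADD·ADD·DA·ADD·ADD·ADD·DA·DA·ADD·ADD·DA·ADD·ADD·DA·ADD·ADD·DB·ADD·DA·DA·ADD·ADD·DA·ADD·ADD·DA·ADD·ADD·ADD·DA·DA·ADD·ADD·ADD·DA·ADD·DA·DA·ADD·ADD·DA·ADD·ADD·ADD·DA·DA·ADD·ADD·DA·ADD·ADD·DA·ADD·ADD·ADD·DA·ADD·DA·DA·ADD·ADD·DA·ADD·ADD·ADD·DA·DA·ADD·ADD·DA·ADD·ADD·ADD·DA·DA·ADD·ADD·DA·ADD·ADD·ADD·C
    A ↦ DA
    B ↦ C
    C ↦ DB
    D ↦ ADD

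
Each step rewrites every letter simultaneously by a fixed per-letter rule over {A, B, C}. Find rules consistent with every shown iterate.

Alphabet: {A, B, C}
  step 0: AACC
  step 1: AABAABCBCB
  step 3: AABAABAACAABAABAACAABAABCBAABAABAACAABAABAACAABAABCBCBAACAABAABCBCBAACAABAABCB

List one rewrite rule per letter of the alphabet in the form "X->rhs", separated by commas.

A->AAB, B->AAC, C->CB

  step 0 ⇒ step 1: AACC ⇒ AAB·AAB·CB·CB
    A ↦ AAB
    C ↦ CB
    B ↦ AAC  (constrained at step 1)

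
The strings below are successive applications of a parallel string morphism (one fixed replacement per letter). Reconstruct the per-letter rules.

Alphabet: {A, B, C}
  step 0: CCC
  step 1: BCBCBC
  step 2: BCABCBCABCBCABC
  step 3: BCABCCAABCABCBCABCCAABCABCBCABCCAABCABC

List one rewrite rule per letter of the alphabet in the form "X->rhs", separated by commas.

A->CAA, B->BCA, C->BC

  step 2 ⇒ step 3: BCABCBCABCBCABC ⇒ BCA·BC·CAA·BCA·BC·BCA·BC·CAA·BCA·BC·BCA·BC·CAA·BCA·BC
    A ↦ CAA
    B ↦ BCA
    C ↦ BC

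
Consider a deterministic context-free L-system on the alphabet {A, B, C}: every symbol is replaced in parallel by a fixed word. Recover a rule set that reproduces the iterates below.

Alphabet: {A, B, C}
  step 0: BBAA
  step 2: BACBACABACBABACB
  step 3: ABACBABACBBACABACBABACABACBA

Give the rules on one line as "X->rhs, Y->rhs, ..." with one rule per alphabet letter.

  step 2 ⇒ step 3: BACBACABACBABACB ⇒ A·BAC·B·A·BAC·B·BAC·A·BAC·B·A·BAC·A·BAC·B·A
    A ↦ BAC
    B ↦ A
    C ↦ B

A->BAC, B->A, C->B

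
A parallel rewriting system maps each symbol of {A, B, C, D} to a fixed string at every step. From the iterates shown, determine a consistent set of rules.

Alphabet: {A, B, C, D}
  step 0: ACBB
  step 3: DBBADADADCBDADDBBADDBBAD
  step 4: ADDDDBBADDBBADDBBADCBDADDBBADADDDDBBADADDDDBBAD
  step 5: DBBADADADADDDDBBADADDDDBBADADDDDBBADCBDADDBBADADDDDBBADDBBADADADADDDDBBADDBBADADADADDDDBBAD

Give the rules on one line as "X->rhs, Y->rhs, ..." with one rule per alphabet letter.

A->DBB, B->D, C->CB, D->AD

  step 4 ⇒ step 5: ADDDDBBADDBBADDBBADCBDADDBBADADDDDBBADADDDDBBAD ⇒ DBB·AD·AD·AD·AD·D·D·DBB·AD·AD·D·D·DBB·AD·AD·D·D·DBB·AD·CB·D·AD·DBB·AD·AD·D·D·DBB·AD·DBB·AD·AD·AD·AD·D·D·DBB·AD·DBB·AD·AD·AD·AD·D·D·DBB·AD
    A ↦ DBB
    B ↦ D
    C ↦ CB
    D ↦ AD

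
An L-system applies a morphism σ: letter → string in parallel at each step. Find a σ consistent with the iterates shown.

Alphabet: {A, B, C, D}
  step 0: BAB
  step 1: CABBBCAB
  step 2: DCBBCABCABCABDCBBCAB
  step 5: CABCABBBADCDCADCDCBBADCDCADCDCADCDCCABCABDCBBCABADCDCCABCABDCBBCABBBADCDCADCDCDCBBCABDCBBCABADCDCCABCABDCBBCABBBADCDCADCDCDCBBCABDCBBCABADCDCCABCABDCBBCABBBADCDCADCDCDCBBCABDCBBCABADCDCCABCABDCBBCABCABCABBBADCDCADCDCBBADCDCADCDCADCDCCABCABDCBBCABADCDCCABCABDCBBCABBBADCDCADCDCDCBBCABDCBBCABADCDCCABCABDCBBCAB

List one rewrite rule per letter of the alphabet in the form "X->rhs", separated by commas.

  step 1 ⇒ step 2: CABBBCAB ⇒ DC·BB·CAB·CAB·CAB·DC·BB·CAB
    A ↦ BB
    B ↦ CAB
    C ↦ DC
    D ↦ ADC  (constrained at step 2)

A->BB, B->CAB, C->DC, D->ADC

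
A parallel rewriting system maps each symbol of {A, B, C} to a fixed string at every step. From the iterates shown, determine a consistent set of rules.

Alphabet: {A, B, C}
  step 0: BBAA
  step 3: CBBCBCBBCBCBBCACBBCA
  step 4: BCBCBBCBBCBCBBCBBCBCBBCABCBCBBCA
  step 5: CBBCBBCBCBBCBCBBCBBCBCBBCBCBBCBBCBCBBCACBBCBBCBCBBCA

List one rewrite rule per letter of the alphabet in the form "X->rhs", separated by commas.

  step 4 ⇒ step 5: BCBCBBCBBCBCBBCBBCBCBBCABCBCBBCA ⇒ CB·B·CB·B·CB·CB·B·CB·CB·B·CB·B·CB·CB·B·CB·CB·B·CB·B·CB·CB·B·CA·CB·B·CB·B·CB·CB·B·CA
    A ↦ CA
    B ↦ CB
    C ↦ B

A->CA, B->CB, C->B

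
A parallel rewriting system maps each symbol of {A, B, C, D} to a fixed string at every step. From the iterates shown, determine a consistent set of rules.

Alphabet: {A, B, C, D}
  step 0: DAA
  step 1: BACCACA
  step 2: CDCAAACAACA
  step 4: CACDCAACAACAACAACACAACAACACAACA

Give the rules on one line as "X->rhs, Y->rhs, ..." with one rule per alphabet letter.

  step 1 ⇒ step 2: BACCACA ⇒ CD·CA·A·A·CA·A·CA
    A ↦ CA
    B ↦ CD
    C ↦ A
  step 0 ⇒ step 1: DAA ⇒ BAC·CA·CA
    D ↦ BAC

A->CA, B->CD, C->A, D->BAC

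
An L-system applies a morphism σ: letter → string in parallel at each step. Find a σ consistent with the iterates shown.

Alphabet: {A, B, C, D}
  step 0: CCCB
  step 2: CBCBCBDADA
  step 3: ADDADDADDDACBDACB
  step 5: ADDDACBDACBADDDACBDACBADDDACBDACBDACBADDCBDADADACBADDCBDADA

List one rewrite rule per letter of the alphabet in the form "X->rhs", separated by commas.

A->CB, B->DD, C->A, D->DA

  step 2 ⇒ step 3: CBCBCBDADA ⇒ A·DD·A·DD·A·DD·DA·CB·DA·CB
    A ↦ CB
    B ↦ DD
    C ↦ A
    D ↦ DA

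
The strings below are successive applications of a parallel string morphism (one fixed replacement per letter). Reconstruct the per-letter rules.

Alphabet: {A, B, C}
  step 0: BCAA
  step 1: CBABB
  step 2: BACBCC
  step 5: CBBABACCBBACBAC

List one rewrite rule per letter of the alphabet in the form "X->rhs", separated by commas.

A->B, B->C, C->BA

  step 1 ⇒ step 2: CBABB ⇒ BA·C·B·C·C
    A ↦ B
    B ↦ C
    C ↦ BA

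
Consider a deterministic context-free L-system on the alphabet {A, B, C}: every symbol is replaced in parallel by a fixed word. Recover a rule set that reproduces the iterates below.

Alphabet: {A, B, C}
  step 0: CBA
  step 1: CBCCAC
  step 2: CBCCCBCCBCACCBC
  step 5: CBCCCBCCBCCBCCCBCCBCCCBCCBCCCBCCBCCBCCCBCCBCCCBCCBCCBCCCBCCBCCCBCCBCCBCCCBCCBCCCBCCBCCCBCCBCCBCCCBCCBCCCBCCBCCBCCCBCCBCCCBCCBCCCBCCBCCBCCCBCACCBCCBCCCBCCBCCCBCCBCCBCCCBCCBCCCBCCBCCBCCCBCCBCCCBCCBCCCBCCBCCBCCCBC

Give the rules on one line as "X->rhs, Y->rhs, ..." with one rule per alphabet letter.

A->AC, B->C, C->CBC

  step 1 ⇒ step 2: CBCCAC ⇒ CBC·C·CBC·CBC·AC·CBC
    A ↦ AC
    B ↦ C
    C ↦ CBC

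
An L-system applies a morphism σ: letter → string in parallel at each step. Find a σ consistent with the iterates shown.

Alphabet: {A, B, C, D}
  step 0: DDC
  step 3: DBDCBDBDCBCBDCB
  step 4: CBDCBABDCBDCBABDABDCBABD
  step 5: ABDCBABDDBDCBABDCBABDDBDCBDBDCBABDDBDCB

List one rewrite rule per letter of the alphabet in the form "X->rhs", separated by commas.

A->DB, B->D, C->AB, D->CB

  step 4 ⇒ step 5: CBDCBABDCBDCBABDABDCBABD ⇒ AB·D·CB·AB·D·DB·D·CB·AB·D·CB·AB·D·DB·D·CB·DB·D·CB·AB·D·DB·D·CB
    A ↦ DB
    B ↦ D
    C ↦ AB
    D ↦ CB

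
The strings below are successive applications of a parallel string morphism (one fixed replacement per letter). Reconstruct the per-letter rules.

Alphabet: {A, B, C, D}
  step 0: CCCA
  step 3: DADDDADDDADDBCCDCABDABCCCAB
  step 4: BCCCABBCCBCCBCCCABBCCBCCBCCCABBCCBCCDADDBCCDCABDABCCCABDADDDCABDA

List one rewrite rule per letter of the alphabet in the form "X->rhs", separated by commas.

A->CAB, B->DA, C->D, D->BCC

  step 3 ⇒ step 4: DADDDADDDADDBCCDCABDABCCCAB ⇒ BCC·CAB·BCC·BCC·BCC·CAB·BCC·BCC·BCC·CAB·BCC·BCC·DA·D·D·BCC·D·CAB·DA·BCC·CAB·DA·D·D·D·CAB·DA
    A ↦ CAB
    B ↦ DA
    C ↦ D
    D ↦ BCC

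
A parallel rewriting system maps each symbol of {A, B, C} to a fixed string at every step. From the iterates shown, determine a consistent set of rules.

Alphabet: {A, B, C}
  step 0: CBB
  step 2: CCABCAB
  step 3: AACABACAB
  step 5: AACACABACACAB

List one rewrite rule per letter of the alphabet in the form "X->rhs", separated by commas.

A->C, B->AB, C->A

  step 2 ⇒ step 3: CCABCAB ⇒ A·A·C·AB·A·C·AB
    A ↦ C
    B ↦ AB
    C ↦ A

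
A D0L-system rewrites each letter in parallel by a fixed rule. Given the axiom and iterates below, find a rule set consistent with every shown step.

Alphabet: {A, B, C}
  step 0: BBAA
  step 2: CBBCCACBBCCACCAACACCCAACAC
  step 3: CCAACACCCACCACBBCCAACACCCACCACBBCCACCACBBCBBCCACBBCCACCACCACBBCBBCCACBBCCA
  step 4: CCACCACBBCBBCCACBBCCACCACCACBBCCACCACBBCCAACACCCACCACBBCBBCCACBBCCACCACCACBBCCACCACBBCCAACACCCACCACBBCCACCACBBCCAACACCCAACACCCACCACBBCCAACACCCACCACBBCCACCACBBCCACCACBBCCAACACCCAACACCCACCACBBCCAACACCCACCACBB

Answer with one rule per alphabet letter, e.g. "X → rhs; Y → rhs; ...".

A->CBB, B->AC, C->CCA

  step 3 ⇒ step 4: CCAACACCCACCACBBCCAACACCCACCACBBCCACCACBBCBBCCACBBCCACCACCACBBCBBCCACBBCCA ⇒ CCA·CCA·CBB·CBB·CCA·CBB·CCA·CCA·CCA·CBB·CCA·CCA·CBB·CCA·AC·AC·CCA·CCA·CBB·CBB·CCA·CBB·CCA·CCA·CCA·CBB·CCA·CCA·CBB·CCA·AC·AC·CCA·CCA·CBB·CCA·CCA·CBB·CCA·AC·AC·CCA·AC·AC·CCA·CCA·CBB·CCA·AC·AC·CCA·CCA·CBB·CCA·CCA·CBB·CCA·CCA·CBB·CCA·AC·AC·CCA·AC·AC·CCA·CCA·CBB·CCA·AC·AC·CCA·CCA·CBB
    A ↦ CBB
    B ↦ AC
    C ↦ CCA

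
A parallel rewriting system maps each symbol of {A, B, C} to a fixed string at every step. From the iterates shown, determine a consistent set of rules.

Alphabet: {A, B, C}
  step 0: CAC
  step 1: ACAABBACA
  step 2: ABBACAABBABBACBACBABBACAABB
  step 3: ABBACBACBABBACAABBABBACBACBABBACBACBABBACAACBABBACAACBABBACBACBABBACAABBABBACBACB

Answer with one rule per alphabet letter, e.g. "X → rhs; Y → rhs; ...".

  step 2 ⇒ step 3: ABBACAABBABBACBACBABBACAABB ⇒ ABB·ACB·ACB·ABB·ACA·ABB·ABB·ACB·ACB·ABB·ACB·ACB·ABB·ACA·ACB·ABB·ACA·ACB·ABB·ACB·ACB·ABB·ACA·ABB·ABB·ACB·ACB
    A ↦ ABB
    B ↦ ACB
    C ↦ ACA

A->ABB, B->ACB, C->ACA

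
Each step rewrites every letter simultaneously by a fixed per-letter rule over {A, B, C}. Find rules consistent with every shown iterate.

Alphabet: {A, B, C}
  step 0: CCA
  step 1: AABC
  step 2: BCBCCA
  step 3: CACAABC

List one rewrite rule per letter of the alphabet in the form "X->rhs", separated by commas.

  step 2 ⇒ step 3: BCBCCA ⇒ C·A·C·A·A·BC
    A ↦ BC
    B ↦ C
    C ↦ A

A->BC, B->C, C->A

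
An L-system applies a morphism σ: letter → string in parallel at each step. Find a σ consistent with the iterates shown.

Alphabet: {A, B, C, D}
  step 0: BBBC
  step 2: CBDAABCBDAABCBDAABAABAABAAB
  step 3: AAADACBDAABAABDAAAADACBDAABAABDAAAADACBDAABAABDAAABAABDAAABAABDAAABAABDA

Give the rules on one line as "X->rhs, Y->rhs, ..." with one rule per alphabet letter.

A->AAB, B->DA, C->AAA, D->CBD

  step 2 ⇒ step 3: CBDAABCBDAABCBDAABAABAABAAB ⇒ AAA·DA·CBD·AAB·AAB·DA·AAA·DA·CBD·AAB·AAB·DA·AAA·DA·CBD·AAB·AAB·DA·AAB·AAB·DA·AAB·AAB·DA·AAB·AAB·DA
    A ↦ AAB
    B ↦ DA
    C ↦ AAA
    D ↦ CBD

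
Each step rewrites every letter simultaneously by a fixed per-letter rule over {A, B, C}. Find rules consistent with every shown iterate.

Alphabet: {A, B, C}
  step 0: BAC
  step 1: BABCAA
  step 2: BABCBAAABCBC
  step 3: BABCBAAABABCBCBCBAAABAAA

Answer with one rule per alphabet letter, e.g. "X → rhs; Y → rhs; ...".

  step 2 ⇒ step 3: BABCBAAABCBC ⇒ BA·BC·BA·AA·BA·BC·BC·BC·BA·AA·BA·AA
    A ↦ BC
    B ↦ BA
    C ↦ AA

A->BC, B->BA, C->AA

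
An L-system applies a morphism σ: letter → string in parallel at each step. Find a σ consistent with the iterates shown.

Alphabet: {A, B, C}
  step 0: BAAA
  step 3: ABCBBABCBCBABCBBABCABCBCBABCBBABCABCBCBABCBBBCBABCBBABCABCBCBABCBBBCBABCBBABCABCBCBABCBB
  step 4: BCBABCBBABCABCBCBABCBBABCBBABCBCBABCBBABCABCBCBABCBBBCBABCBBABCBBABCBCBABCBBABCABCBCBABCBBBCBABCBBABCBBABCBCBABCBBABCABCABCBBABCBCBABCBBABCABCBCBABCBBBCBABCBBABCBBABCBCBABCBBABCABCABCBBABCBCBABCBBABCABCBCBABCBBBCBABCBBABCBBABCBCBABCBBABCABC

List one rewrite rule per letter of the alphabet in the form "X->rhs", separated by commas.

  step 3 ⇒ step 4: ABCBBABCBCBABCBBABCABCBCBABCBBABCABCBCBABCBBBCBABCBBABCABCBCBABCBBBCBABCBBABCABCBCBABCBB ⇒ BCB·ABC·BB·ABC·ABC·BCB·ABC·BB·ABC·BB·ABC·BCB·ABC·BB·ABC·ABC·BCB·ABC·BB·BCB·ABC·BB·ABC·BB·ABC·BCB·ABC·BB·ABC·ABC·BCB·ABC·BB·BCB·ABC·BB·ABC·BB·ABC·BCB·ABC·BB·ABC·ABC·ABC·BB·ABC·BCB·ABC·BB·ABC·ABC·BCB·ABC·BB·BCB·ABC·BB·ABC·BB·ABC·BCB·ABC·BB·ABC·ABC·ABC·BB·ABC·BCB·ABC·BB·ABC·ABC·BCB·ABC·BB·BCB·ABC·BB·ABC·BB·ABC·BCB·ABC·BB·ABC·ABC
    A ↦ BCB
    B ↦ ABC
    C ↦ BB

A->BCB, B->ABC, C->BB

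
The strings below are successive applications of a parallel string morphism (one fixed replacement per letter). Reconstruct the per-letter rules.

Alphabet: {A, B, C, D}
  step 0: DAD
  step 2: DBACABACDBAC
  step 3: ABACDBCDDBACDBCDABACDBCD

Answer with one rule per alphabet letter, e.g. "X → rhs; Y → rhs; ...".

A->DB, B->AC, C->CD, D->AB

  step 2 ⇒ step 3: DBACABACDBAC ⇒ AB·AC·DB·CD·DB·AC·DB·CD·AB·AC·DB·CD
    A ↦ DB
    B ↦ AC
    C ↦ CD
    D ↦ AB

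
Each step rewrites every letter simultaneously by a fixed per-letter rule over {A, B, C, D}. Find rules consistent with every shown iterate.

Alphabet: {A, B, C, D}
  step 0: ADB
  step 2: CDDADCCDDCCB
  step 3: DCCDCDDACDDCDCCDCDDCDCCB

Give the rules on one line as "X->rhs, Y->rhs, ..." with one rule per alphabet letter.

A->DA, B->CB, C->DC, D->CD

  step 2 ⇒ step 3: CDDADCCDDCCB ⇒ DC·CD·CD·DA·CD·DC·DC·CD·CD·DC·DC·CB
    A ↦ DA
    B ↦ CB
    C ↦ DC
    D ↦ CD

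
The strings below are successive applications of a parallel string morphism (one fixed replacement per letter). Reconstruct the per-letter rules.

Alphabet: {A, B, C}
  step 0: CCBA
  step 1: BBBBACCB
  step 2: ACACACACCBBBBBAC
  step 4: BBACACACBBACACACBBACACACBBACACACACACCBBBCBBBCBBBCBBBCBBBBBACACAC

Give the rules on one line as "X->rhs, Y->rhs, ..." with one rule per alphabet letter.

  step 1 ⇒ step 2: BBBBACCB ⇒ AC·AC·AC·AC·CB·BB·BB·AC
    A ↦ CB
    B ↦ AC
    C ↦ BB

A->CB, B->AC, C->BB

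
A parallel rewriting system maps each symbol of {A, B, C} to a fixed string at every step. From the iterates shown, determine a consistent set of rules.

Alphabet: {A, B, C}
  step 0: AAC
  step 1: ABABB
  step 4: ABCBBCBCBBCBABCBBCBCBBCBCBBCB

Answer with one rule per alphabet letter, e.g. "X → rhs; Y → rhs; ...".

A->AB, B->CB, C->B

  step 0 ⇒ step 1: AAC ⇒ AB·AB·B
    A ↦ AB
    C ↦ B
    B ↦ CB  (constrained at step 1)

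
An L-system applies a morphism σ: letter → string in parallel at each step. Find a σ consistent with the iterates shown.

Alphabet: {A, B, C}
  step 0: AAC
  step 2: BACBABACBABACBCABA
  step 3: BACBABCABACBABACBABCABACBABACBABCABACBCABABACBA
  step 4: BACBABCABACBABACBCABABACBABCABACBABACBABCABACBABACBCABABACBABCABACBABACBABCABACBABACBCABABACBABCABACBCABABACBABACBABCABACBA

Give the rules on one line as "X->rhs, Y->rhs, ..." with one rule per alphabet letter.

A->BA, B->BAC, C->BCA

  step 3 ⇒ step 4: BACBABCABACBABACBABCABACBABACBABCABACBCABABACBA ⇒ BAC·BA·BCA·BAC·BA·BAC·BCA·BA·BAC·BA·BCA·BAC·BA·BAC·BA·BCA·BAC·BA·BAC·BCA·BA·BAC·BA·BCA·BAC·BA·BAC·BA·BCA·BAC·BA·BAC·BCA·BA·BAC·BA·BCA·BAC·BCA·BA·BAC·BA·BAC·BA·BCA·BAC·BA
    A ↦ BA
    B ↦ BAC
    C ↦ BCA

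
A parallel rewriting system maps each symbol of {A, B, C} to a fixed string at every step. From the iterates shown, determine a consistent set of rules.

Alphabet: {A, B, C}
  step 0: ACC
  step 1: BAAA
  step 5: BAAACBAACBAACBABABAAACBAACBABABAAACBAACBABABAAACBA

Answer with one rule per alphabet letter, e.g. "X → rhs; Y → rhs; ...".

  step 0 ⇒ step 1: ACC ⇒ BA·A·A
    A ↦ BA
    C ↦ A
    B ↦ AC  (constrained at step 1)

A->BA, B->AC, C->A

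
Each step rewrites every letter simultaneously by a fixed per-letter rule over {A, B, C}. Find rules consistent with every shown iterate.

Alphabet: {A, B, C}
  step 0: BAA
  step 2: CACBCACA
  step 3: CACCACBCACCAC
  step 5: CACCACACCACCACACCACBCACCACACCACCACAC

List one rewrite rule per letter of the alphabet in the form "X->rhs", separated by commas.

A->C, B->CB, C->CA

  step 2 ⇒ step 3: CACBCACA ⇒ CA·C·CA·CB·CA·C·CA·C
    A ↦ C
    B ↦ CB
    C ↦ CA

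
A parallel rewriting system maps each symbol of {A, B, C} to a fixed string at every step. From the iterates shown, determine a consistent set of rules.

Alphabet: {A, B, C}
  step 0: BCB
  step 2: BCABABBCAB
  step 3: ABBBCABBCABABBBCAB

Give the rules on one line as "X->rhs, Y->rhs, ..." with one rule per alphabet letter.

  step 2 ⇒ step 3: BCABABBCAB ⇒ AB·B·BC·AB·BC·AB·AB·B·BC·AB
    A ↦ BC
    B ↦ AB
    C ↦ B

A->BC, B->AB, C->B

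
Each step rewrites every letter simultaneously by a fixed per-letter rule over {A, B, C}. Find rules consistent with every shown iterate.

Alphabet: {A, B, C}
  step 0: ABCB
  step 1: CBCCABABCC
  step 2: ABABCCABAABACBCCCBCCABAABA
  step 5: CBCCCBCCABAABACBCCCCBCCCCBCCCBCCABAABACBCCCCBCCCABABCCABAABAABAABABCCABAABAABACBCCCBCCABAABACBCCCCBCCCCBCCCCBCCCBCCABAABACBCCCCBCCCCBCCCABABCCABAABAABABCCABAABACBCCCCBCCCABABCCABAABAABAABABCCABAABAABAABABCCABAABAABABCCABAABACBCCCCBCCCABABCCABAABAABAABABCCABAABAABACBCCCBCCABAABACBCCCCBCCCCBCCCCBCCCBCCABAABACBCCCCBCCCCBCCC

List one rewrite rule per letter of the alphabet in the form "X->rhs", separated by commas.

  step 1 ⇒ step 2: CBCCABABCC ⇒ ABA·BCC·ABA·ABA·C·BCC·C·BCC·ABA·ABA
    A ↦ C
    B ↦ BCC
    C ↦ ABA

A->C, B->BCC, C->ABA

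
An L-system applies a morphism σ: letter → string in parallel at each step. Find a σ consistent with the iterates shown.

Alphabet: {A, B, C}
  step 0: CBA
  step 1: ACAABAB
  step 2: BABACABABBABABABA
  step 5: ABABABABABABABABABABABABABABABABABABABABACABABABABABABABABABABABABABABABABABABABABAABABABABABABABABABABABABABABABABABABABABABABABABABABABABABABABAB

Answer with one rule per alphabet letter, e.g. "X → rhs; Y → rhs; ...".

A->BAB, B->A, C->ACA

  step 1 ⇒ step 2: ACAABAB ⇒ BAB·ACA·BAB·BAB·A·BAB·A
    A ↦ BAB
    B ↦ A
    C ↦ ACA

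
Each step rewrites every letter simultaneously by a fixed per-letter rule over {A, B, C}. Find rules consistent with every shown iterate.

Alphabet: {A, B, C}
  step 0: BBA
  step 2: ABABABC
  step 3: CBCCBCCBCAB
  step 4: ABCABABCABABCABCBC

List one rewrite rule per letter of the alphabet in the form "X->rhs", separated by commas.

  step 3 ⇒ step 4: CBCCBCCBCAB ⇒ AB·C·AB·AB·C·AB·AB·C·AB·CB·C
    A ↦ CB
    B ↦ C
    C ↦ AB

A->CB, B->C, C->AB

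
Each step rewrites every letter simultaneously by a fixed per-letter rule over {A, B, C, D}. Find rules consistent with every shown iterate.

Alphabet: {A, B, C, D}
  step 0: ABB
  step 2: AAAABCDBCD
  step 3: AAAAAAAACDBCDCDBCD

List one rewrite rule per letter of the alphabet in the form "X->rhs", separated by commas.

A->AA, B->CD, C->B, D->CD

  step 2 ⇒ step 3: AAAABCDBCD ⇒ AA·AA·AA·AA·CD·B·CD·CD·B·CD
    A ↦ AA
    B ↦ CD
    C ↦ B
    D ↦ CD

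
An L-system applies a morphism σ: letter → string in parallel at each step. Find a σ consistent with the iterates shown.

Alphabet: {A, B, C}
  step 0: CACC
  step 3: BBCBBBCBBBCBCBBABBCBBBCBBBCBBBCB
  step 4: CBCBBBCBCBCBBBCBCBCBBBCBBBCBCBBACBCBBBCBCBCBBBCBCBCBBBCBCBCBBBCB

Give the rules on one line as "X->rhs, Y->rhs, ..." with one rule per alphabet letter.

A->BA, B->CB, C->BB

  step 3 ⇒ step 4: BBCBBBCBBBCBCBBABBCBBBCBBBCBBBCB ⇒ CB·CB·BB·CB·CB·CB·BB·CB·CB·CB·BB·CB·BB·CB·CB·BA·CB·CB·BB·CB·CB·CB·BB·CB·CB·CB·BB·CB·CB·CB·BB·CB
    A ↦ BA
    B ↦ CB
    C ↦ BB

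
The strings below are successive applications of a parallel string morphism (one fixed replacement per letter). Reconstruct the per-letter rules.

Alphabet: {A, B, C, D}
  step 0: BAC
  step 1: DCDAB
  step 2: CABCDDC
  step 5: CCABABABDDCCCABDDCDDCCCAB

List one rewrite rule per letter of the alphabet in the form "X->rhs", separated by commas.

  step 1 ⇒ step 2: DCDAB ⇒ C·AB·C·D·DC
    A ↦ D
    B ↦ DC
    C ↦ AB
    D ↦ C

A->D, B->DC, C->AB, D->C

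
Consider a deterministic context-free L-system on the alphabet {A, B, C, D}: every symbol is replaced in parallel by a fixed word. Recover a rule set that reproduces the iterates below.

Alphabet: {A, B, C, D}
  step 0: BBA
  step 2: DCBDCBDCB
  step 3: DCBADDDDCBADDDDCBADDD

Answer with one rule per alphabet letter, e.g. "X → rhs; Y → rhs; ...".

  step 2 ⇒ step 3: DCBDCBDCB ⇒ DCB·ADD·D·DCB·ADD·D·DCB·ADD·D
    B ↦ D
    C ↦ ADD
    D ↦ DCB
    A ↦ D  (constrained at step 0)

A->D, B->D, C->ADD, D->DCB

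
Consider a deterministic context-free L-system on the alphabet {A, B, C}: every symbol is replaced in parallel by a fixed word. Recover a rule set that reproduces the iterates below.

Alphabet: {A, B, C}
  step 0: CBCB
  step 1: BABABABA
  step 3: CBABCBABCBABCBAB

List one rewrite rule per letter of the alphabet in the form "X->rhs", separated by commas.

A->C, B->A, C->BAB

  step 0 ⇒ step 1: CBCB ⇒ BAB·A·BAB·A
    B ↦ A
    C ↦ BAB
    A ↦ C  (constrained at step 1)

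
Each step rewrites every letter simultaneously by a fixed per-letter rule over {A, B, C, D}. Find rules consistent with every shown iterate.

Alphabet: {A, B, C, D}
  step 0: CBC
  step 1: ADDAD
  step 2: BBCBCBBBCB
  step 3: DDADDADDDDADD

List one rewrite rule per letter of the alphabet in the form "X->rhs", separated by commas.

A->BB, B->D, C->AD, D->CB

  step 2 ⇒ step 3: BBCBCBBBCB ⇒ D·D·AD·D·AD·D·D·D·AD·D
    B ↦ D
    C ↦ AD
  step 1 ⇒ step 2: ADDAD ⇒ BB·CB·CB·BB·CB
    A ↦ BB
  step 1 ⇒ step 2: ADDAD ⇒ BB·CB·CB·BB·CB
    D ↦ CB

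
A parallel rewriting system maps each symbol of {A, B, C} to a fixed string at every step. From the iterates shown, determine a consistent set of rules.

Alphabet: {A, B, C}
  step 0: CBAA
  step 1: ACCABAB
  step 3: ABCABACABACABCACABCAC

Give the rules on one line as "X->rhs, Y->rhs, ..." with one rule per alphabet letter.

A->AB, B->C, C->AC

  step 0 ⇒ step 1: CBAA ⇒ AC·C·AB·AB
    A ↦ AB
    B ↦ C
    C ↦ AC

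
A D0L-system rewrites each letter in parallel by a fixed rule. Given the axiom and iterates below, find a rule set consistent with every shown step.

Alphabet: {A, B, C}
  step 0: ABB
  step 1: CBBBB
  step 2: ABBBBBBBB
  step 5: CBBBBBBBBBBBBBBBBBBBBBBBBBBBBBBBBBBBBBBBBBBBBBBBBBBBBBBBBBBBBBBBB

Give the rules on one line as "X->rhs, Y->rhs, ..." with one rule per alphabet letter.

  step 1 ⇒ step 2: CBBBB ⇒ A·BB·BB·BB·BB
    B ↦ BB
    C ↦ A
  step 0 ⇒ step 1: ABB ⇒ C·BB·BB
    A ↦ C

A->C, B->BB, C->A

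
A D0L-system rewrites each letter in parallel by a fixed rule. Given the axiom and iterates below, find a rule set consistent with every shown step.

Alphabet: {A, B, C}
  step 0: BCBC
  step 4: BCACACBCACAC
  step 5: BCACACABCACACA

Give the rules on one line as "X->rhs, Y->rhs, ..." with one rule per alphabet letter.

  step 4 ⇒ step 5: BCACACBCACAC ⇒ BC·A·C·A·C·A·BC·A·C·A·C·A
    A ↦ C
    B ↦ BC
    C ↦ A

A->C, B->BC, C->A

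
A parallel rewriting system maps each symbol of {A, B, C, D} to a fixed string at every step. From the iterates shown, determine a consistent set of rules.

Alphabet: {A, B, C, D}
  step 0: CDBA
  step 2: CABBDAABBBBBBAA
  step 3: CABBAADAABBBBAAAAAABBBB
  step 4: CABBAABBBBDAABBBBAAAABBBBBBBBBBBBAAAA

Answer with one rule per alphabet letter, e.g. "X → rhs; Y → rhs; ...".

A->BB, B->A, C->CA, D->DAA

  step 3 ⇒ step 4: CABBAADAABBBBAAAAAABBBB ⇒ CA·BB·A·A·BB·BB·DAA·BB·BB·A·A·A·A·BB·BB·BB·BB·BB·BB·A·A·A·A
    A ↦ BB
    B ↦ A
    C ↦ CA
    D ↦ DAA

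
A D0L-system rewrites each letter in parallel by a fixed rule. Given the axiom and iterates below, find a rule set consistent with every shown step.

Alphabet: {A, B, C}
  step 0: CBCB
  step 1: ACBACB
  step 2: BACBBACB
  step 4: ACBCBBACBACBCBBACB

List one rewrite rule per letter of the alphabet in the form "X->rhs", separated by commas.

A->B, B->CB, C->A

  step 1 ⇒ step 2: ACBACB ⇒ B·A·CB·B·A·CB
    A ↦ B
    B ↦ CB
    C ↦ A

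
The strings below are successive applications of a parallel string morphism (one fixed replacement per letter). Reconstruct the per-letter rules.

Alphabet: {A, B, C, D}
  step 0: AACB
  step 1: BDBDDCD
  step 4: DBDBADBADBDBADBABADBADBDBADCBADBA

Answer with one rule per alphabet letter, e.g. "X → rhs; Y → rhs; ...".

A->BD, B->D, C->DC, D->BA

  step 0 ⇒ step 1: AACB ⇒ BD·BD·DC·D
    A ↦ BD
    B ↦ D
    C ↦ DC
    D ↦ BA  (constrained at step 1)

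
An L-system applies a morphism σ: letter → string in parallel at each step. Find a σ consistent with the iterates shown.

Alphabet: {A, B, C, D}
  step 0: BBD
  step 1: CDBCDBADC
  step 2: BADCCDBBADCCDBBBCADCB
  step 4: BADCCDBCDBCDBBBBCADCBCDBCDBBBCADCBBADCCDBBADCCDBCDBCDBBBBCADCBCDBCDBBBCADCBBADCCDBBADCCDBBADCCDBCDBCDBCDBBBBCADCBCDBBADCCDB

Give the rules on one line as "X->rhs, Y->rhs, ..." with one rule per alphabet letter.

  step 1 ⇒ step 2: CDBCDBADC ⇒ B·ADC·CDB·B·ADC·CDB·BBC·ADC·B
    A ↦ BBC
    B ↦ CDB
    C ↦ B
    D ↦ ADC

A->BBC, B->CDB, C->B, D->ADC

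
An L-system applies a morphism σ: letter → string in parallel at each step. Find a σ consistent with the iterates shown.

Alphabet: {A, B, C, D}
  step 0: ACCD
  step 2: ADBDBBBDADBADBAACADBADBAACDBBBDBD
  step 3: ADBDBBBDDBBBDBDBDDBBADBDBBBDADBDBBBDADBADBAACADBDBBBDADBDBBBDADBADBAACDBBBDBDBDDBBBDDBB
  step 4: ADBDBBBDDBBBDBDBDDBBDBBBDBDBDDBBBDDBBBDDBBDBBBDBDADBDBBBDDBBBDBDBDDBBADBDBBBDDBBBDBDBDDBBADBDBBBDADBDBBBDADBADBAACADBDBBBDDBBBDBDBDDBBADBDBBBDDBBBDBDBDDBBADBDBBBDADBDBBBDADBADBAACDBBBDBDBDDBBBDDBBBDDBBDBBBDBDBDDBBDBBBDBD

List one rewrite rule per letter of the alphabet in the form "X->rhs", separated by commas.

  step 3 ⇒ step 4: ADBDBBBDDBBBDBDBDDBBADBDBBBDADBDBBBDADBADBAACADBDBBBDADBDBBBDADBADBAACDBBBDBDBDDBBBDDBB ⇒ ADB·DBB·BD·DBB·BD·BD·BD·DBB·DBB·BD·BD·BD·DBB·BD·DBB·BD·DBB·DBB·BD·BD·ADB·DBB·BD·DBB·BD·BD·BD·DBB·ADB·DBB·BD·DBB·BD·BD·BD·DBB·ADB·DBB·BD·ADB·DBB·BD·ADB·ADB·AAC·ADB·DBB·BD·DBB·BD·BD·BD·DBB·ADB·DBB·BD·DBB·BD·BD·BD·DBB·ADB·DBB·BD·ADB·DBB·BD·ADB·ADB·AAC·DBB·BD·BD·BD·DBB·BD·DBB·BD·DBB·DBB·BD·BD·BD·DBB·DBB·BD·BD
    A ↦ ADB
    B ↦ BD
    C ↦ AAC
    D ↦ DBB

A->ADB, B->BD, C->AAC, D->DBB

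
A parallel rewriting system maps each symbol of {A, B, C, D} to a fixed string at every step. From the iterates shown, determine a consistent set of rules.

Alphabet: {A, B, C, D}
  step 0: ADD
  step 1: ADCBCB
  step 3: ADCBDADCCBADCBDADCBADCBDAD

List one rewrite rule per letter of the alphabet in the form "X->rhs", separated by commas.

A->AD, B->C, C->DAD, D->CB

  step 0 ⇒ step 1: ADD ⇒ AD·CB·CB
    A ↦ AD
    D ↦ CB
    B ↦ C  (constrained at step 1)
    C ↦ DAD  (constrained at step 1)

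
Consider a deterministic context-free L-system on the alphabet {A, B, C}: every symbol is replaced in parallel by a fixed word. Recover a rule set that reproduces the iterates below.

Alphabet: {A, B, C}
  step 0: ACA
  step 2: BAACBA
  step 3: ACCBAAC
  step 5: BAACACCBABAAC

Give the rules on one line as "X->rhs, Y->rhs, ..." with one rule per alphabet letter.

A->C, B->A, C->BA

  step 2 ⇒ step 3: BAACBA ⇒ A·C·C·BA·A·C
    A ↦ C
    B ↦ A
    C ↦ BA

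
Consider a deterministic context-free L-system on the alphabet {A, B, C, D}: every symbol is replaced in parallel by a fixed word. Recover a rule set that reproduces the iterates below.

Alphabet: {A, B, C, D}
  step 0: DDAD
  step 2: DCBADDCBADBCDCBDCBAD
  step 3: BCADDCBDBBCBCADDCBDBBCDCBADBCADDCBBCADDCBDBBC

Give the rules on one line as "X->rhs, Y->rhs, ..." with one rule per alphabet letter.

A->DB, B->DCB, C->AD, D->BC

  step 2 ⇒ step 3: DCBADDCBADBCDCBDCBAD ⇒ BC·AD·DCB·DB·BC·BC·AD·DCB·DB·BC·DCB·AD·BC·AD·DCB·BC·AD·DCB·DB·BC
    A ↦ DB
    B ↦ DCB
    C ↦ AD
    D ↦ BC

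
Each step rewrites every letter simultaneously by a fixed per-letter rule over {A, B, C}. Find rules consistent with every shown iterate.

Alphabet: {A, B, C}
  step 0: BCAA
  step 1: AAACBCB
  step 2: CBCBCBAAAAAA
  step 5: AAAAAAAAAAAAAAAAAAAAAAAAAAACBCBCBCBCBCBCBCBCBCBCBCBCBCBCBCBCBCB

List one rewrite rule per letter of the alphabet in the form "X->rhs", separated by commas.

A->CB, B->AA, C->A

  step 1 ⇒ step 2: AAACBCB ⇒ CB·CB·CB·A·AA·A·AA
    A ↦ CB
    B ↦ AA
    C ↦ A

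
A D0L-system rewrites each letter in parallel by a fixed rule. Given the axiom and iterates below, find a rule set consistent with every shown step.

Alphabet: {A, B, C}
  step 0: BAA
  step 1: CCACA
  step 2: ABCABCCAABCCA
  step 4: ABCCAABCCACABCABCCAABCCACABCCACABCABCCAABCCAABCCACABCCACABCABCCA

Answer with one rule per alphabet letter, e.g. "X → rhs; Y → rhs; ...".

A->CA, B->C, C->ABC

  step 1 ⇒ step 2: CCACA ⇒ ABC·ABC·CA·ABC·CA
    A ↦ CA
    C ↦ ABC
  step 0 ⇒ step 1: BAA ⇒ C·CA·CA
    B ↦ C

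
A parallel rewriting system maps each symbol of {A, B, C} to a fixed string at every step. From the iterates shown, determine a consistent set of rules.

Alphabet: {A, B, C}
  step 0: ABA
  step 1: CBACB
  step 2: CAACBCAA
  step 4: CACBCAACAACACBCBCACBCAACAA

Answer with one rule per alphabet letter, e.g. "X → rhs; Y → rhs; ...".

A->CB, B->A, C->CA

  step 1 ⇒ step 2: CBACB ⇒ CA·A·CB·CA·A
    A ↦ CB
    B ↦ A
    C ↦ CA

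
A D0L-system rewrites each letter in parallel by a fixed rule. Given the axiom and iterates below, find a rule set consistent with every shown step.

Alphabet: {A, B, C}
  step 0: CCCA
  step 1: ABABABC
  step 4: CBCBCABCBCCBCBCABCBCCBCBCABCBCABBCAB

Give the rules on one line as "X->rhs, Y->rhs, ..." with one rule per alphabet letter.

A->C, B->BC, C->AB

  step 0 ⇒ step 1: CCCA ⇒ AB·AB·AB·C
    A ↦ C
    C ↦ AB
    B ↦ BC  (constrained at step 1)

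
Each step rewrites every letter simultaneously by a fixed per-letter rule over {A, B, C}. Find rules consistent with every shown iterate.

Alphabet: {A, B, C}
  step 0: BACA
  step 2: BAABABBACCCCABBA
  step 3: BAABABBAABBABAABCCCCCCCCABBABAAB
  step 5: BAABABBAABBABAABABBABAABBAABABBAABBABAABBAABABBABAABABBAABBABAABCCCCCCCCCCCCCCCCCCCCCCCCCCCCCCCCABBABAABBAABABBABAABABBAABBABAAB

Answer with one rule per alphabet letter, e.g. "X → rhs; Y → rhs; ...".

A->AB, B->BA, C->CC

  step 2 ⇒ step 3: BAABABBACCCCABBA ⇒ BA·AB·AB·BA·AB·BA·BA·AB·CC·CC·CC·CC·AB·BA·BA·AB
    A ↦ AB
    B ↦ BA
    C ↦ CC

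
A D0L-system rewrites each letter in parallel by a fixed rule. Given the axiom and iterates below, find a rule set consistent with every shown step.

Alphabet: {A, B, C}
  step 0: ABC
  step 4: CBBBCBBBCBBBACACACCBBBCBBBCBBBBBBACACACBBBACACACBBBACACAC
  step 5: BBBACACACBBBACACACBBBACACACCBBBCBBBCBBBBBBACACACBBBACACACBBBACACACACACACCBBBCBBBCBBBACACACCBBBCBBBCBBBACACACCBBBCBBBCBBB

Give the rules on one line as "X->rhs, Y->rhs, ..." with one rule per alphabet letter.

A->C, B->AC, C->BBB

  step 4 ⇒ step 5: CBBBCBBBCBBBACACACCBBBCBBBCBBBBBBACACACBBBACACACBBBACACAC ⇒ BBB·AC·AC·AC·BBB·AC·AC·AC·BBB·AC·AC·AC·C·BBB·C·BBB·C·BBB·BBB·AC·AC·AC·BBB·AC·AC·AC·BBB·AC·AC·AC·AC·AC·AC·C·BBB·C·BBB·C·BBB·AC·AC·AC·C·BBB·C·BBB·C·BBB·AC·AC·AC·C·BBB·C·BBB·C·BBB
    A ↦ C
    B ↦ AC
    C ↦ BBB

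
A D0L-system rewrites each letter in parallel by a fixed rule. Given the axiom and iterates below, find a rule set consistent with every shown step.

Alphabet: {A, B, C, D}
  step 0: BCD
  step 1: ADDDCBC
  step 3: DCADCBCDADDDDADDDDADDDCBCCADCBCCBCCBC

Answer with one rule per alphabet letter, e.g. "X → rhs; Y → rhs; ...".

  step 0 ⇒ step 1: BCD ⇒ ADD·D·CBC
    B ↦ ADD
    C ↦ D
    D ↦ CBC
    A ↦ CAD  (constrained at step 1)

A->CAD, B->ADD, C->D, D->CBC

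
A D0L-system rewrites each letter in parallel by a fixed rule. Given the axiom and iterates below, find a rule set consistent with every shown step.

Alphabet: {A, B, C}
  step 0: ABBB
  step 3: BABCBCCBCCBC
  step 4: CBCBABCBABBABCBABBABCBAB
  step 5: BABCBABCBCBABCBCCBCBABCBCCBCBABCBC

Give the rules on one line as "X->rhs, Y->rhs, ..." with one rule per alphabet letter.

  step 4 ⇒ step 5: CBCBABCBABBABCBABBABCBAB ⇒ BAB·C·BAB·C·B·C·BAB·C·B·C·C·B·C·BAB·C·B·C·C·B·C·BAB·C·B·C
    A ↦ B
    B ↦ C
    C ↦ BAB

A->B, B->C, C->BAB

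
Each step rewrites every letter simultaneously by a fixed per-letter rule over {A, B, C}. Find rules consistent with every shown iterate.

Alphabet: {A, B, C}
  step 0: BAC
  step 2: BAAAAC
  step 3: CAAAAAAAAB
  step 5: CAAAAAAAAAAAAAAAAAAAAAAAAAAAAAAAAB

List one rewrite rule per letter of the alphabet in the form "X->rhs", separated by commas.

A->AA, B->C, C->B

  step 2 ⇒ step 3: BAAAAC ⇒ C·AA·AA·AA·AA·B
    A ↦ AA
    B ↦ C
    C ↦ B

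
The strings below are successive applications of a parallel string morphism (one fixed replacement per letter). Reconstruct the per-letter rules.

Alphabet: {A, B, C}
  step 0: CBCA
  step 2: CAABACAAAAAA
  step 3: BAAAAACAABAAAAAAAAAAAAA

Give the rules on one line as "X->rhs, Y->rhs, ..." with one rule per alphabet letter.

  step 2 ⇒ step 3: CAABACAAAAAA ⇒ BA·AA·AA·C·AA·BA·AA·AA·AA·AA·AA·AA
    A ↦ AA
    B ↦ C
    C ↦ BA

A->AA, B->C, C->BA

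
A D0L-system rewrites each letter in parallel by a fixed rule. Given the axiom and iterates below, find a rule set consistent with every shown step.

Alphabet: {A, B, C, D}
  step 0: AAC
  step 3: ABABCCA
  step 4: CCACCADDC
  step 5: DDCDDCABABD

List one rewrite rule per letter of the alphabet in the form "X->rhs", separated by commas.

A->C, B->CA, C->D, D->AB

  step 4 ⇒ step 5: CCACCADDC ⇒ D·D·C·D·D·C·AB·AB·D
    A ↦ C
    C ↦ D
    D ↦ AB
  step 3 ⇒ step 4: ABABCCA ⇒ C·CA·C·CA·D·D·C
    B ↦ CA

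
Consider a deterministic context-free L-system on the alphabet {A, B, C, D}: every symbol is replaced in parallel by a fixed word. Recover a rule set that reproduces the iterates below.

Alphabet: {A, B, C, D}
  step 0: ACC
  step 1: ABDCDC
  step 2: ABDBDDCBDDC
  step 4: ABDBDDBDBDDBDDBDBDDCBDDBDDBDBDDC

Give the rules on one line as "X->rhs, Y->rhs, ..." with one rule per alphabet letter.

  step 1 ⇒ step 2: ABDCDC ⇒ AB·D·BD·DC·BD·DC
    A ↦ AB
    B ↦ D
    C ↦ DC
    D ↦ BD

A->AB, B->D, C->DC, D->BD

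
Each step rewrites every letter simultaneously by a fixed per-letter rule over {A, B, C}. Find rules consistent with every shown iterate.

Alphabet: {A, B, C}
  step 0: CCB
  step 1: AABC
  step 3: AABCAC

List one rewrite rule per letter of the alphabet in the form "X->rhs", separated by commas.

  step 0 ⇒ step 1: CCB ⇒ A·A·BC
    B ↦ BC
    C ↦ A
    A ↦ C  (constrained at step 1)

A->C, B->BC, C->A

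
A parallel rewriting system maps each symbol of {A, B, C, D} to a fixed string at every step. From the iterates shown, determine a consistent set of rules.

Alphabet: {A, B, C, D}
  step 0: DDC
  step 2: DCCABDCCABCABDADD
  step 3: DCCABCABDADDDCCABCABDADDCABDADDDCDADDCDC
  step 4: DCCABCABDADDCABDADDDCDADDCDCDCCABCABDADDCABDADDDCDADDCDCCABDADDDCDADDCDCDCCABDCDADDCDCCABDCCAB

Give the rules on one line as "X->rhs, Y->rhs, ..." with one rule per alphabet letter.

A->DAD, B->D, C->CAB, D->DC

  step 3 ⇒ step 4: DCCABCABDADDDCCABCABDADDCABDADDDCDADDCDC ⇒ DC·CAB·CAB·DAD·D·CAB·DAD·D·DC·DAD·DC·DC·DC·CAB·CAB·DAD·D·CAB·DAD·D·DC·DAD·DC·DC·CAB·DAD·D·DC·DAD·DC·DC·DC·CAB·DC·DAD·DC·DC·CAB·DC·CAB
    A ↦ DAD
    B ↦ D
    C ↦ CAB
    D ↦ DC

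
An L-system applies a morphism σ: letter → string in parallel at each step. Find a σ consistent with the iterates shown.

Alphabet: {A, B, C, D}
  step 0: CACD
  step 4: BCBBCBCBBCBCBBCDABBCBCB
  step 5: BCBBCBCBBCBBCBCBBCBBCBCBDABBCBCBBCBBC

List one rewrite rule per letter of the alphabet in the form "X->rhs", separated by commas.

  step 4 ⇒ step 5: BCBBCBCBBCBCBBCDABBCBCB ⇒ BC·B·BC·BC·B·BC·B·BC·BC·B·BC·B·BC·BC·B·DA·B·BC·BC·B·BC·B·BC
    A ↦ B
    B ↦ BC
    C ↦ B
    D ↦ DA

A->B, B->BC, C->B, D->DA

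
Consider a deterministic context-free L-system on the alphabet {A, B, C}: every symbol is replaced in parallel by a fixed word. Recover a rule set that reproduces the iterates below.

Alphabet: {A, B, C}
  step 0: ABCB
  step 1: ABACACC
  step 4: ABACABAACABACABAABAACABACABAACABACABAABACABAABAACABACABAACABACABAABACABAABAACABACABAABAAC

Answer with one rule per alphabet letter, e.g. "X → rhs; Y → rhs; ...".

A->ABA, B->C, C->AC

  step 0 ⇒ step 1: ABCB ⇒ ABA·C·AC·C
    A ↦ ABA
    B ↦ C
    C ↦ AC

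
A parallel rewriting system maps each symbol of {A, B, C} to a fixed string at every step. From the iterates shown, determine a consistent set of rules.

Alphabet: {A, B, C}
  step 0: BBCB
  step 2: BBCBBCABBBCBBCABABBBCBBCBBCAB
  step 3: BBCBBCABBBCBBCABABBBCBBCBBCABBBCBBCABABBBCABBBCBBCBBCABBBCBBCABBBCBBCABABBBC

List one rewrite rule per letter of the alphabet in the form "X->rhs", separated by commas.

A->AB, B->BBC, C->AB

  step 2 ⇒ step 3: BBCBBCABBBCBBCABABBBCBBCBBCAB ⇒ BBC·BBC·AB·BBC·BBC·AB·AB·BBC·BBC·BBC·AB·BBC·BBC·AB·AB·BBC·AB·BBC·BBC·BBC·AB·BBC·BBC·AB·BBC·BBC·AB·AB·BBC
    A ↦ AB
    B ↦ BBC
    C ↦ AB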